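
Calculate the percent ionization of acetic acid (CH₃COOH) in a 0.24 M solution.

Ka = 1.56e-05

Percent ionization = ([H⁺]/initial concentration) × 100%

Using Ka equilibrium: x² + Ka×x - Ka×C = 0. Solving: [H⁺] = 1.9272e-03. Percent = (1.9272e-03/0.24) × 100

Percent ionization = 0.803%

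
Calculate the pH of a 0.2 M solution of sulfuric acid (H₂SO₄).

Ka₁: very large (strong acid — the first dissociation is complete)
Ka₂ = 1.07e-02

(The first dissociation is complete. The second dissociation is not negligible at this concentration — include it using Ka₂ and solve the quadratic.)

First dissociation is complete: [H⁺]₀ = [HSO₄⁻]₀ = C = 0.2 M. Second dissociation HSO₄⁻ ⇌ H⁺ + SO₄²⁻: let x = [SO₄²⁻]. Ka₂ = (C + x)·x / (C − x) = 1.07e-02 → x² + (C + Ka₂)·x − Ka₂·C = 0 → x² + 0.21070·x − 2.140e-03 = 0. x = (−0.21070 + √(0.21070² + 4 × 2.140e-03)) / 2 = 9.7092e-03 M. [H⁺] = C + x = 0.2 + 9.7092e-03 = 2.0971e-01 M. pH = -log(2.0971e-01) = 0.68.

pH = 0.68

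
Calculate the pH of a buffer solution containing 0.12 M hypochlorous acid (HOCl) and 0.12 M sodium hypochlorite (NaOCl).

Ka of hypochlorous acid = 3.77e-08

pKa = -log(3.77e-08) = 7.42. pH = pKa + log([A⁻]/[HA]) = 7.42 + log(0.12/0.12)

pH = 7.42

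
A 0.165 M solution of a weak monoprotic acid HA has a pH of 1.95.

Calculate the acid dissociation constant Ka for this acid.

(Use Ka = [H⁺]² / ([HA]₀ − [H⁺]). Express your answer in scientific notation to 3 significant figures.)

[H⁺] = 10^(−pH) = 10^(−1.95) = 1.122e-02 M. For HA ⇌ H⁺ + A⁻, Ka = [H⁺][A⁻]/[HA] = [H⁺]² / ([HA]₀ − [H⁺]) = (1.122e-02)² / (0.165 − 1.122e-02) = 8.19e-04.

K_a = 8.19e-04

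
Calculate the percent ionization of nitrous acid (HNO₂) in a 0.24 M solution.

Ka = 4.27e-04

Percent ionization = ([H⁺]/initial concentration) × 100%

Using Ka equilibrium: x² + Ka×x - Ka×C = 0. Solving: [H⁺] = 9.9120e-03. Percent = (9.9120e-03/0.24) × 100

Percent ionization = 4.13%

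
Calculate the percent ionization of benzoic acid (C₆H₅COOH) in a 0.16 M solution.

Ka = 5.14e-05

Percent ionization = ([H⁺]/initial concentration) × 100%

Using Ka equilibrium: x² + Ka×x - Ka×C = 0. Solving: [H⁺] = 2.8422e-03. Percent = (2.8422e-03/0.16) × 100

Percent ionization = 1.78%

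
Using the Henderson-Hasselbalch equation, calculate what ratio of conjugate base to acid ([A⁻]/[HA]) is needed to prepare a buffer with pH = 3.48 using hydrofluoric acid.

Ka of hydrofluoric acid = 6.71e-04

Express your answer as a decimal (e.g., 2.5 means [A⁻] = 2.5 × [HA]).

pKa = -log(6.71e-04) = 3.1733. pH = pKa + log([A⁻]/[HA]), so log([A⁻]/[HA]) = pH − pKa = 3.48 − 3.1733 = 0.3067. [A⁻]/[HA] = 10^(0.3067) = 2.03

[A⁻]/[HA] = 2.03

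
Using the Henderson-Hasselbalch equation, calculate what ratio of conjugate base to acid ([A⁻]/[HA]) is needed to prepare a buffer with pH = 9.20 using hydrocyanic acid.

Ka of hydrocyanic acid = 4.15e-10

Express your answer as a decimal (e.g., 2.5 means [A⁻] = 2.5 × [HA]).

pKa = -log(4.15e-10) = 9.3820. pH = pKa + log([A⁻]/[HA]), so log([A⁻]/[HA]) = pH − pKa = 9.20 − 9.3820 = -0.1820. [A⁻]/[HA] = 10^(-0.1820) = 0.658

[A⁻]/[HA] = 0.658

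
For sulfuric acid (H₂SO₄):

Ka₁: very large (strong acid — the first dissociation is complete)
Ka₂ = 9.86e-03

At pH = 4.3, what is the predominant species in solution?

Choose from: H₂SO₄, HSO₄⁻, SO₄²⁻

The first dissociation is complete, so H₂SO₄ itself is never the predominant species in water; pKa₂ = -log(9.86e-03) = 2.01. For a polyprotic acid the predominant species crosses at each pKa: below pKa_n the protonated form dominates, above it the deprotonated form does. At pH = 4.3, the predominant species is SO₄²⁻.

SO₄²⁻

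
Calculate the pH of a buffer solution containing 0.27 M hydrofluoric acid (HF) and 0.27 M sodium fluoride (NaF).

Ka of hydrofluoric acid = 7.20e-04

pKa = -log(7.20e-04) = 3.14. pH = pKa + log([A⁻]/[HA]) = 3.14 + log(0.27/0.27)

pH = 3.14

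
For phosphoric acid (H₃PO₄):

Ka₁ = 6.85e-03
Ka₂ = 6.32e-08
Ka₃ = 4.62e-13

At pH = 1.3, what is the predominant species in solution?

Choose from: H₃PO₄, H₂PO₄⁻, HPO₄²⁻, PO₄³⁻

pKa₁ = 2.16, pKa₂ = 7.20, pKa₃ = 12.34. For a polyprotic acid the predominant species crosses at each pKa: below pKa_n the protonated form dominates, above it the deprotonated form does. At pH = 1.3, the predominant species is H₃PO₄.

H₃PO₄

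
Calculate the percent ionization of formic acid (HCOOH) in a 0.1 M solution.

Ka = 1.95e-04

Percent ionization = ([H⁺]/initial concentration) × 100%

Using Ka equilibrium: x² + Ka×x - Ka×C = 0. Solving: [H⁺] = 4.3195e-03. Percent = (4.3195e-03/0.1) × 100

Percent ionization = 4.32%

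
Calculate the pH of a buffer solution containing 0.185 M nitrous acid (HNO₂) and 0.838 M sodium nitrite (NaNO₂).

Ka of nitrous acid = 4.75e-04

pKa = -log(4.75e-04) = 3.32. pH = pKa + log([A⁻]/[HA]) = 3.32 + log(0.838/0.185)

pH = 3.98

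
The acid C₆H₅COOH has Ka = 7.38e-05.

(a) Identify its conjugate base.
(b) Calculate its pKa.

(a) The conjugate base is formed by removing one H⁺ from C₆H₅COOH, giving C₆H₅COO⁻. (b) pKa = -log(Ka) = -log(7.38e-05) = 4.13.

Conjugate base: C₆H₅COO⁻; pK_a = 4.13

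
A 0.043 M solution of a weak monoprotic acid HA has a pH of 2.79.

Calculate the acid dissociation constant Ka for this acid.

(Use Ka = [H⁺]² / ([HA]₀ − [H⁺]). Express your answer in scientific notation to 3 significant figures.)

[H⁺] = 10^(−pH) = 10^(−2.79) = 1.622e-03 M. For HA ⇌ H⁺ + A⁻, Ka = [H⁺][A⁻]/[HA] = [H⁺]² / ([HA]₀ − [H⁺]) = (1.622e-03)² / (0.043 − 1.622e-03) = 6.36e-05.

K_a = 6.36e-05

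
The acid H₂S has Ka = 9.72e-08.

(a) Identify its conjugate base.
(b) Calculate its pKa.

(a) The conjugate base is formed by removing one H⁺ from H₂S, giving HS⁻. (b) pKa = -log(Ka) = -log(9.72e-08) = 7.01.

Conjugate base: HS⁻; pK_a = 7.01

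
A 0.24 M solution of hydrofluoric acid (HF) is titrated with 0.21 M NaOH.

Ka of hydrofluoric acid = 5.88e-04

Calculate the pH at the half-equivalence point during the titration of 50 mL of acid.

At half-equivalence [HA] = [A⁻], so Henderson-Hasselbalch gives pH = pKa = -log(5.88e-04) = 3.23.

pH = pKa = 3.23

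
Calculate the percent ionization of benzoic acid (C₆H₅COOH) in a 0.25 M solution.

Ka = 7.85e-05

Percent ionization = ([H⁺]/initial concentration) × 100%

Using Ka equilibrium: x² + Ka×x - Ka×C = 0. Solving: [H⁺] = 4.3909e-03. Percent = (4.3909e-03/0.25) × 100

Percent ionization = 1.76%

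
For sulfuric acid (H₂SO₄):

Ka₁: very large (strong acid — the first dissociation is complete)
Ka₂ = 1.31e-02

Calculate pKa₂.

pKa₂ = -log(Ka₂) = -log(1.31e-02) = 1.88.

pK_{a2} = 1.88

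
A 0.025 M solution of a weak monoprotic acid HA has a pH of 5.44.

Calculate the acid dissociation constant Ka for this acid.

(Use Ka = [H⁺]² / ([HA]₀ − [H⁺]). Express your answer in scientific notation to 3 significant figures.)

[H⁺] = 10^(−pH) = 10^(−5.44) = 3.631e-06 M. For HA ⇌ H⁺ + A⁻, Ka = [H⁺][A⁻]/[HA] = [H⁺]² / ([HA]₀ − [H⁺]) = (3.631e-06)² / (0.025 − 3.631e-06) = 5.27e-10.

K_a = 5.27e-10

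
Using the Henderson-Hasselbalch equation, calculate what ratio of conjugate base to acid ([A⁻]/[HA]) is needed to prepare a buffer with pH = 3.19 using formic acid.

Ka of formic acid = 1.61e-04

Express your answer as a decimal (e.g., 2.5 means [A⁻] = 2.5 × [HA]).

pKa = -log(1.61e-04) = 3.7932. pH = pKa + log([A⁻]/[HA]), so log([A⁻]/[HA]) = pH − pKa = 3.19 − 3.7932 = -0.6032. [A⁻]/[HA] = 10^(-0.6032) = 0.249

[A⁻]/[HA] = 0.249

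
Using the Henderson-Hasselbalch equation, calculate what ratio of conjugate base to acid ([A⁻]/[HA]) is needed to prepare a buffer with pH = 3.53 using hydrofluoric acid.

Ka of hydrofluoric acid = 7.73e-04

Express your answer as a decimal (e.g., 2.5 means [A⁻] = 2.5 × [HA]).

pKa = -log(7.73e-04) = 3.1118. pH = pKa + log([A⁻]/[HA]), so log([A⁻]/[HA]) = pH − pKa = 3.53 − 3.1118 = 0.4182. [A⁻]/[HA] = 10^(0.4182) = 2.62

[A⁻]/[HA] = 2.62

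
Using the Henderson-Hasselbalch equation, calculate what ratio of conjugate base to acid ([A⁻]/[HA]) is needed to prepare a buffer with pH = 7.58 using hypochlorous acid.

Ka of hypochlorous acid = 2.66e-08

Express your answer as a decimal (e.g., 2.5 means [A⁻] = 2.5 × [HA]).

pKa = -log(2.66e-08) = 7.5751. pH = pKa + log([A⁻]/[HA]), so log([A⁻]/[HA]) = pH − pKa = 7.58 − 7.5751 = 0.0049. [A⁻]/[HA] = 10^(0.0049) = 1.01

[A⁻]/[HA] = 1.01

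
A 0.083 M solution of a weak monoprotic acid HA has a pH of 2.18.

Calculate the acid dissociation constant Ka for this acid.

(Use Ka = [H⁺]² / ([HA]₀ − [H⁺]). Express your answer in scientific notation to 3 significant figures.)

[H⁺] = 10^(−pH) = 10^(−2.18) = 6.607e-03 M. For HA ⇌ H⁺ + A⁻, Ka = [H⁺][A⁻]/[HA] = [H⁺]² / ([HA]₀ − [H⁺]) = (6.607e-03)² / (0.083 − 6.607e-03) = 5.71e-04.

K_a = 5.71e-04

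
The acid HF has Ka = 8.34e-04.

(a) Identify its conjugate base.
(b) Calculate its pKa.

(a) The conjugate base is formed by removing one H⁺ from HF, giving F⁻. (b) pKa = -log(Ka) = -log(8.34e-04) = 3.08.

Conjugate base: F⁻; pK_a = 3.08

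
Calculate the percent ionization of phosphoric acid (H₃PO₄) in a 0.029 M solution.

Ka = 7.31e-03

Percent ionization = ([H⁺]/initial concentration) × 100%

Using Ka equilibrium: x² + Ka×x - Ka×C = 0. Solving: [H⁺] = 1.1357e-02. Percent = (1.1357e-02/0.029) × 100

Percent ionization = 39.2%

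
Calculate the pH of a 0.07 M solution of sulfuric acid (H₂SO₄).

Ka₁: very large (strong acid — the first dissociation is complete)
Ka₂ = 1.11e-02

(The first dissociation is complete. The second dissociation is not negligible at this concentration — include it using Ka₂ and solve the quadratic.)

First dissociation is complete: [H⁺]₀ = [HSO₄⁻]₀ = C = 0.07 M. Second dissociation HSO₄⁻ ⇌ H⁺ + SO₄²⁻: let x = [SO₄²⁻]. Ka₂ = (C + x)·x / (C − x) = 1.11e-02 → x² + (C + Ka₂)·x − Ka₂·C = 0 → x² + 0.08110·x − 7.770e-04 = 0. x = (−0.08110 + √(0.08110² + 4 × 7.770e-04)) / 2 = 8.6567e-03 M. [H⁺] = C + x = 0.07 + 8.6567e-03 = 7.8657e-02 M. pH = -log(7.8657e-02) = 1.10.

pH = 1.10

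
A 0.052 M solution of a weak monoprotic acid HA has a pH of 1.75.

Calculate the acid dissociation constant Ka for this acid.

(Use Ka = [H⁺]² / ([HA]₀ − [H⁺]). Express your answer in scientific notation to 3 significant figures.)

[H⁺] = 10^(−pH) = 10^(−1.75) = 1.778e-02 M. For HA ⇌ H⁺ + A⁻, Ka = [H⁺][A⁻]/[HA] = [H⁺]² / ([HA]₀ − [H⁺]) = (1.778e-02)² / (0.052 − 1.778e-02) = 9.24e-03.

K_a = 9.24e-03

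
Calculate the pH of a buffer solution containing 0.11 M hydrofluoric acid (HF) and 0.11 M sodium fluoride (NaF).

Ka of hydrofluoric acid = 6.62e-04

pKa = -log(6.62e-04) = 3.18. pH = pKa + log([A⁻]/[HA]) = 3.18 + log(0.11/0.11)

pH = 3.18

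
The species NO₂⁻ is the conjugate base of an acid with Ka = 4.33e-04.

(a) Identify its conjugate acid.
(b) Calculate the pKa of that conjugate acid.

(a) The conjugate acid is formed by adding one H⁺ to NO₂⁻, giving HNO₂. (b) pKa = -log(Ka) = -log(4.33e-04) = 3.36.

Conjugate acid: HNO₂; pK_a = 3.36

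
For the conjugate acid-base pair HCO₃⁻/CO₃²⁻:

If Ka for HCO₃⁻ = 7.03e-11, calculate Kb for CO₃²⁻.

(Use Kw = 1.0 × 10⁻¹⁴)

For a conjugate pair Ka × Kb = Kw, so Kb = Kw/Ka = 1.0 × 10⁻¹⁴ / 7.03e-11 = 1.42e-04.

K_b = 1.42e-04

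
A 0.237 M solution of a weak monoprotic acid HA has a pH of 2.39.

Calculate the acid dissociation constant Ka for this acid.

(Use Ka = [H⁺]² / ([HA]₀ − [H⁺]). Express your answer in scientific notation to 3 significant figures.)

[H⁺] = 10^(−pH) = 10^(−2.39) = 4.074e-03 M. For HA ⇌ H⁺ + A⁻, Ka = [H⁺][A⁻]/[HA] = [H⁺]² / ([HA]₀ − [H⁺]) = (4.074e-03)² / (0.237 − 4.074e-03) = 7.12e-05.

K_a = 7.12e-05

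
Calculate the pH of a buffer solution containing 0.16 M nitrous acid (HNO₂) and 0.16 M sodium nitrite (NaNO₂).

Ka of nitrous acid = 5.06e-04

pKa = -log(5.06e-04) = 3.30. pH = pKa + log([A⁻]/[HA]) = 3.30 + log(0.16/0.16)

pH = 3.30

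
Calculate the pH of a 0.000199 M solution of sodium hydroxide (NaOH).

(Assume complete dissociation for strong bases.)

[OH⁻] = 0.000199 M for strong base. pOH = -log[OH⁻] = 3.70, pH = 14 - pOH

pH = 10.30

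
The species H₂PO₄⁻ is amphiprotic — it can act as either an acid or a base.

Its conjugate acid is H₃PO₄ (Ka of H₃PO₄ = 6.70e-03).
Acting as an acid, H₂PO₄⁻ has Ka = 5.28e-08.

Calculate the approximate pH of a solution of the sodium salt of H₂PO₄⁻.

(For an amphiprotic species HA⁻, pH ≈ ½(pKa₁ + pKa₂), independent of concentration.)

pKa₁ = -log(6.70e-03) = 2.17; pKa₂ = -log(5.28e-08) = 7.28. For an amphiprotic species, pH ≈ ½(pKa₁ + pKa₂) = ½(2.17 + 7.28) = 4.73.

pH = 4.73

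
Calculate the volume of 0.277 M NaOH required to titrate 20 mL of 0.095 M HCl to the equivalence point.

At equivalence: moles acid = moles base. moles HCl = 0.095 × 20/1000 = 0.0019 mol. V_base = moles / 0.277 × 1000 = 6.9 mL.

V_{base} = 6.9 mL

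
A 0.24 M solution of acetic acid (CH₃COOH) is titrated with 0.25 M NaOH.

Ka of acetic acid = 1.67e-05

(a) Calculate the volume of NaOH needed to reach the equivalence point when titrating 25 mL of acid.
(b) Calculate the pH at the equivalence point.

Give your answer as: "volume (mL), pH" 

moles acid = 0.24 × 25/1000 = 0.006 mol; V_base = moles/0.25 × 1000 = 24.0 mL. At equivalence only the conjugate base is present: [A⁻] = 0.006/0.049 = 1.2245e-01 M. Kb = Kw/Ka = 5.99e-10; [OH⁻] = √(Kb × [A⁻]) = 8.5629e-06; pOH = 5.07; pH = 14 - pOH = 8.93.

V = 24.0 mL, pH = 8.93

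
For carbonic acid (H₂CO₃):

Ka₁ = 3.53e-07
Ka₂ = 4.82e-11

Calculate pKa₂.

pKa₂ = -log(Ka₂) = -log(4.82e-11) = 10.32.

pK_{a2} = 10.32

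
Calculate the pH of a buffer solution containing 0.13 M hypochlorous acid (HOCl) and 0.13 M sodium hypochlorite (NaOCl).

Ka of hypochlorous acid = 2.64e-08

pKa = -log(2.64e-08) = 7.58. pH = pKa + log([A⁻]/[HA]) = 7.58 + log(0.13/0.13)

pH = 7.58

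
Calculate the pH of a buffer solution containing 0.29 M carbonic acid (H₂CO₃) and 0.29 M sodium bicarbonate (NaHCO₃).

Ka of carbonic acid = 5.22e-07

pKa = -log(5.22e-07) = 6.28. pH = pKa + log([A⁻]/[HA]) = 6.28 + log(0.29/0.29)

pH = 6.28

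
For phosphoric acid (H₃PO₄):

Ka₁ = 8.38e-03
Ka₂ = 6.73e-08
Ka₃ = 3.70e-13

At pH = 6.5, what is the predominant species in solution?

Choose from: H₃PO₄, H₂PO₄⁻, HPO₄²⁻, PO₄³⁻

pKa₁ = 2.08, pKa₂ = 7.17, pKa₃ = 12.43. For a polyprotic acid the predominant species crosses at each pKa: below pKa_n the protonated form dominates, above it the deprotonated form does. At pH = 6.5, the predominant species is H₂PO₄⁻.

H₂PO₄⁻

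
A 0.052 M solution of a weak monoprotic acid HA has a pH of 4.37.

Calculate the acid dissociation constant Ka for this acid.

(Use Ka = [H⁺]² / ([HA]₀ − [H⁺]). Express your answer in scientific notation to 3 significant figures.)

[H⁺] = 10^(−pH) = 10^(−4.37) = 4.266e-05 M. For HA ⇌ H⁺ + A⁻, Ka = [H⁺][A⁻]/[HA] = [H⁺]² / ([HA]₀ − [H⁺]) = (4.266e-05)² / (0.052 − 4.266e-05) = 3.50e-08.

K_a = 3.50e-08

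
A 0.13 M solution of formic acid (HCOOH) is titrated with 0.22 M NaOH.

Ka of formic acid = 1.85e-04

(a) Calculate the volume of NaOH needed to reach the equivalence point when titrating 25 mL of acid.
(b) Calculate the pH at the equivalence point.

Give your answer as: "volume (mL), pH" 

moles acid = 0.13 × 25/1000 = 0.00325 mol; V_base = moles/0.22 × 1000 = 14.8 mL. At equivalence only the conjugate base is present: [A⁻] = 0.00325/0.040 = 8.1714e-02 M. Kb = Kw/Ka = 5.41e-11; [OH⁻] = √(Kb × [A⁻]) = 2.1017e-06; pOH = 5.68; pH = 14 - pOH = 8.32.

V = 14.8 mL, pH = 8.32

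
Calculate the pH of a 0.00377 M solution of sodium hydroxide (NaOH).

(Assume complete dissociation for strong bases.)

[OH⁻] = 0.00377 M for strong base. pOH = -log[OH⁻] = 2.42, pH = 14 - pOH

pH = 11.58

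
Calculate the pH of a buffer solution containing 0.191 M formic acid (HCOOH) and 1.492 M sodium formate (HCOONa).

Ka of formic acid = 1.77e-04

pKa = -log(1.77e-04) = 3.75. pH = pKa + log([A⁻]/[HA]) = 3.75 + log(1.492/0.191)

pH = 4.64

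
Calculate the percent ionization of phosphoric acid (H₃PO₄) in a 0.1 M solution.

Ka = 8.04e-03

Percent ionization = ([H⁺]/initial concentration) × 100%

Using Ka equilibrium: x² + Ka×x - Ka×C = 0. Solving: [H⁺] = 2.4618e-02. Percent = (2.4618e-02/0.1) × 100

Percent ionization = 24.6%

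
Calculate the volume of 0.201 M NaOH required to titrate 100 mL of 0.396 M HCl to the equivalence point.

At equivalence: moles acid = moles base. moles HCl = 0.396 × 100/1000 = 0.0396 mol. V_base = moles / 0.201 × 1000 = 197.0 mL.

V_{base} = 197.0 mL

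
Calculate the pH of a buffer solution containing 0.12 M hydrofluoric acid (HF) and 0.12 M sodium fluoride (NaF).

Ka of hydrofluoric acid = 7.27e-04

pKa = -log(7.27e-04) = 3.14. pH = pKa + log([A⁻]/[HA]) = 3.14 + log(0.12/0.12)

pH = 3.14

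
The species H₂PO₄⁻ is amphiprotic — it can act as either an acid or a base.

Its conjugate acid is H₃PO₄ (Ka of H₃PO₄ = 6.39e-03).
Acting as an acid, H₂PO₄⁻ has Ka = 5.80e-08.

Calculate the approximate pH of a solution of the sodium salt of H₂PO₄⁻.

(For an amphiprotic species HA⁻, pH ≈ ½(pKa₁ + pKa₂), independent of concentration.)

pKa₁ = -log(6.39e-03) = 2.19; pKa₂ = -log(5.80e-08) = 7.24. For an amphiprotic species, pH ≈ ½(pKa₁ + pKa₂) = ½(2.19 + 7.24) = 4.72.

pH = 4.72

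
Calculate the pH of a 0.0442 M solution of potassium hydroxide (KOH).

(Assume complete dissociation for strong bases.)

[OH⁻] = 0.0442 M for strong base. pOH = -log[OH⁻] = 1.35, pH = 14 - pOH

pH = 12.65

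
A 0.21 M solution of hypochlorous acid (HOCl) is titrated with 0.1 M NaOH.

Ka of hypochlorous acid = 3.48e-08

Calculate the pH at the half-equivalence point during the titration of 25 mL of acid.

At half-equivalence [HA] = [A⁻], so Henderson-Hasselbalch gives pH = pKa = -log(3.48e-08) = 7.46.

pH = pKa = 7.46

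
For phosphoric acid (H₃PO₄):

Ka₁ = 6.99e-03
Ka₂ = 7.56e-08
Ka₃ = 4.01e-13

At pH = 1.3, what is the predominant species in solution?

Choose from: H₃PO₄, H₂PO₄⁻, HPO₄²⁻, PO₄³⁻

pKa₁ = 2.16, pKa₂ = 7.12, pKa₃ = 12.40. For a polyprotic acid the predominant species crosses at each pKa: below pKa_n the protonated form dominates, above it the deprotonated form does. At pH = 1.3, the predominant species is H₃PO₄.

H₃PO₄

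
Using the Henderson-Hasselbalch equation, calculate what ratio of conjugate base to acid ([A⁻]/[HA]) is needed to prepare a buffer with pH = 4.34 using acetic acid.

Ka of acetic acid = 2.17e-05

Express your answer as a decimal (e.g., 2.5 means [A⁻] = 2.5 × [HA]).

pKa = -log(2.17e-05) = 4.6635. pH = pKa + log([A⁻]/[HA]), so log([A⁻]/[HA]) = pH − pKa = 4.34 − 4.6635 = -0.3235. [A⁻]/[HA] = 10^(-0.3235) = 0.475

[A⁻]/[HA] = 0.475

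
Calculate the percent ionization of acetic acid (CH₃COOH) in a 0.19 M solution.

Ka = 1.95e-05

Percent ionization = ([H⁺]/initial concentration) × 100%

Using Ka equilibrium: x² + Ka×x - Ka×C = 0. Solving: [H⁺] = 1.9151e-03. Percent = (1.9151e-03/0.19) × 100

Percent ionization = 1.01%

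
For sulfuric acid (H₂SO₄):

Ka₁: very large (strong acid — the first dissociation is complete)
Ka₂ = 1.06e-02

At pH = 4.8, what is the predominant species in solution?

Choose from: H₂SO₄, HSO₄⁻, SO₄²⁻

The first dissociation is complete, so H₂SO₄ itself is never the predominant species in water; pKa₂ = -log(1.06e-02) = 1.97. For a polyprotic acid the predominant species crosses at each pKa: below pKa_n the protonated form dominates, above it the deprotonated form does. At pH = 4.8, the predominant species is SO₄²⁻.

SO₄²⁻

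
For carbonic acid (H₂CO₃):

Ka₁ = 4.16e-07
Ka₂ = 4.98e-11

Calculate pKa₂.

pKa₂ = -log(Ka₂) = -log(4.98e-11) = 10.30.

pK_{a2} = 10.30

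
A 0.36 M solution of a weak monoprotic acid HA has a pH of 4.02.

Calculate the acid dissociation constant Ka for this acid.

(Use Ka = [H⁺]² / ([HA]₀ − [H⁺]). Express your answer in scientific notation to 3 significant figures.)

[H⁺] = 10^(−pH) = 10^(−4.02) = 9.550e-05 M. For HA ⇌ H⁺ + A⁻, Ka = [H⁺][A⁻]/[HA] = [H⁺]² / ([HA]₀ − [H⁺]) = (9.550e-05)² / (0.36 − 9.550e-05) = 2.53e-08.

K_a = 2.53e-08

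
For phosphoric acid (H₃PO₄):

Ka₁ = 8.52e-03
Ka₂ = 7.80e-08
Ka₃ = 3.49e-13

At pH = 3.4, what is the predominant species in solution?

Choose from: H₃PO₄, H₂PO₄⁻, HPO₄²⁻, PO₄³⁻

pKa₁ = 2.07, pKa₂ = 7.11, pKa₃ = 12.46. For a polyprotic acid the predominant species crosses at each pKa: below pKa_n the protonated form dominates, above it the deprotonated form does. At pH = 3.4, the predominant species is H₂PO₄⁻.

H₂PO₄⁻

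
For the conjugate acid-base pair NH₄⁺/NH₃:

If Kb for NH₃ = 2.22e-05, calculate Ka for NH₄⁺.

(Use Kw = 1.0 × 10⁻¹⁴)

For a conjugate pair Ka × Kb = Kw, so Ka = Kw/Kb = 1.0 × 10⁻¹⁴ / 2.22e-05 = 4.50e-10.

K_a = 4.50e-10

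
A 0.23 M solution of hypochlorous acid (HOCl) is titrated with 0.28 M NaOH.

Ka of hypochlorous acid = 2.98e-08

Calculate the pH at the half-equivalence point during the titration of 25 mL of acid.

At half-equivalence [HA] = [A⁻], so Henderson-Hasselbalch gives pH = pKa = -log(2.98e-08) = 7.53.

pH = pKa = 7.53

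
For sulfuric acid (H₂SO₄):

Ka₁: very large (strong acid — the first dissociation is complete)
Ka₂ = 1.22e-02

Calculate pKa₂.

pKa₂ = -log(Ka₂) = -log(1.22e-02) = 1.91.

pK_{a2} = 1.91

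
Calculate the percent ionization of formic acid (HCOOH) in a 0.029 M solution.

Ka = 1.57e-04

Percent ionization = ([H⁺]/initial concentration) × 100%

Using Ka equilibrium: x² + Ka×x - Ka×C = 0. Solving: [H⁺] = 2.0567e-03. Percent = (2.0567e-03/0.029) × 100

Percent ionization = 7.09%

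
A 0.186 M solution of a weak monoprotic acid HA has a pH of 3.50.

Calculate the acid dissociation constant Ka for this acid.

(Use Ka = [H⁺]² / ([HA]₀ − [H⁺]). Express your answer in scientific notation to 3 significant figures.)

[H⁺] = 10^(−pH) = 10^(−3.50) = 3.162e-04 M. For HA ⇌ H⁺ + A⁻, Ka = [H⁺][A⁻]/[HA] = [H⁺]² / ([HA]₀ − [H⁺]) = (3.162e-04)² / (0.186 − 3.162e-04) = 5.39e-07.

K_a = 5.39e-07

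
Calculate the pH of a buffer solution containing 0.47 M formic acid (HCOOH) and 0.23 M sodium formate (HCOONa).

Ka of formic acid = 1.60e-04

pKa = -log(1.60e-04) = 3.80. pH = pKa + log([A⁻]/[HA]) = 3.80 + log(0.23/0.47)

pH = 3.49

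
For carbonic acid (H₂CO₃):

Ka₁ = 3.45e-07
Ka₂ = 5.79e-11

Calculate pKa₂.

pKa₂ = -log(Ka₂) = -log(5.79e-11) = 10.24.

pK_{a2} = 10.24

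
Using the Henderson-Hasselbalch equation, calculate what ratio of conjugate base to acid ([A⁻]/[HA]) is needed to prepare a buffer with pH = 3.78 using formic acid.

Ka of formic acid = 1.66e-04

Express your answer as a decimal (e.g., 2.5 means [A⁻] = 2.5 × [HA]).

pKa = -log(1.66e-04) = 3.7799. pH = pKa + log([A⁻]/[HA]), so log([A⁻]/[HA]) = pH − pKa = 3.78 − 3.7799 = 0.0001. [A⁻]/[HA] = 10^(0.0001) = 1.00

[A⁻]/[HA] = 1.00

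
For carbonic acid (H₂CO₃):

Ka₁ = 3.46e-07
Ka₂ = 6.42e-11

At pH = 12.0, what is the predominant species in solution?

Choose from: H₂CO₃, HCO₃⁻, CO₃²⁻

pKa₁ = 6.46, pKa₂ = 10.19. For a polyprotic acid the predominant species crosses at each pKa: below pKa_n the protonated form dominates, above it the deprotonated form does. At pH = 12.0, the predominant species is CO₃²⁻.

CO₃²⁻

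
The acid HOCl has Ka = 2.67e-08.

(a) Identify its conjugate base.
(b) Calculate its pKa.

(a) The conjugate base is formed by removing one H⁺ from HOCl, giving OCl⁻. (b) pKa = -log(Ka) = -log(2.67e-08) = 7.57.

Conjugate base: OCl⁻; pK_a = 7.57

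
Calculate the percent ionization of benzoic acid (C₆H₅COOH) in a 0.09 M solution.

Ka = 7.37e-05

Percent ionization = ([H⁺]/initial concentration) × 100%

Using Ka equilibrium: x² + Ka×x - Ka×C = 0. Solving: [H⁺] = 2.5389e-03. Percent = (2.5389e-03/0.09) × 100

Percent ionization = 2.82%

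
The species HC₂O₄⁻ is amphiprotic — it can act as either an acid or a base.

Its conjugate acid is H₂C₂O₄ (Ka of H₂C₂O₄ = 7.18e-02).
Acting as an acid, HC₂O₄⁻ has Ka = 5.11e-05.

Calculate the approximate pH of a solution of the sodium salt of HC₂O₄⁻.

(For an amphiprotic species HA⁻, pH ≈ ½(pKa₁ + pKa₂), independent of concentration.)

pKa₁ = -log(7.18e-02) = 1.14; pKa₂ = -log(5.11e-05) = 4.29. For an amphiprotic species, pH ≈ ½(pKa₁ + pKa₂) = ½(1.14 + 4.29) = 2.72.

pH = 2.72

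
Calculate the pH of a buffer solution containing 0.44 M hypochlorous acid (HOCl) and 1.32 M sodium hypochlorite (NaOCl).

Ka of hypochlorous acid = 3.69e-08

pKa = -log(3.69e-08) = 7.43. pH = pKa + log([A⁻]/[HA]) = 7.43 + log(1.32/0.44)

pH = 7.91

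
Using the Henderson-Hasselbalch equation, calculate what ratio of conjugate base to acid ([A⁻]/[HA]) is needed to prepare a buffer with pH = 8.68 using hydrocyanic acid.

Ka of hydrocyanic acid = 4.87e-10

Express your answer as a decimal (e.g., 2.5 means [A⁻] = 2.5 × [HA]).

pKa = -log(4.87e-10) = 9.3125. pH = pKa + log([A⁻]/[HA]), so log([A⁻]/[HA]) = pH − pKa = 8.68 − 9.3125 = -0.6325. [A⁻]/[HA] = 10^(-0.6325) = 0.233

[A⁻]/[HA] = 0.233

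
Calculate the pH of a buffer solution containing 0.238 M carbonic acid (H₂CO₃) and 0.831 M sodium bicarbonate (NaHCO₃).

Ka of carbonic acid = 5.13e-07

pKa = -log(5.13e-07) = 6.29. pH = pKa + log([A⁻]/[HA]) = 6.29 + log(0.831/0.238)

pH = 6.83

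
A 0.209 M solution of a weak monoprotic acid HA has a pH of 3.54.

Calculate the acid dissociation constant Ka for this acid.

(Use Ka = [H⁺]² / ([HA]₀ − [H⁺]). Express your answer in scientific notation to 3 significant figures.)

[H⁺] = 10^(−pH) = 10^(−3.54) = 2.884e-04 M. For HA ⇌ H⁺ + A⁻, Ka = [H⁺][A⁻]/[HA] = [H⁺]² / ([HA]₀ − [H⁺]) = (2.884e-04)² / (0.209 − 2.884e-04) = 3.99e-07.

K_a = 3.99e-07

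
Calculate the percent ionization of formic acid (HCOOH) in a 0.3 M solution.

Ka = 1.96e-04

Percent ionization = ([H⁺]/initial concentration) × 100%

Using Ka equilibrium: x² + Ka×x - Ka×C = 0. Solving: [H⁺] = 7.5707e-03. Percent = (7.5707e-03/0.3) × 100

Percent ionization = 2.52%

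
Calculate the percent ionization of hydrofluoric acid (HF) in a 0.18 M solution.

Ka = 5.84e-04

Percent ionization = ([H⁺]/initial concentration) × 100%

Using Ka equilibrium: x² + Ka×x - Ka×C = 0. Solving: [H⁺] = 9.9650e-03. Percent = (9.9650e-03/0.18) × 100

Percent ionization = 5.54%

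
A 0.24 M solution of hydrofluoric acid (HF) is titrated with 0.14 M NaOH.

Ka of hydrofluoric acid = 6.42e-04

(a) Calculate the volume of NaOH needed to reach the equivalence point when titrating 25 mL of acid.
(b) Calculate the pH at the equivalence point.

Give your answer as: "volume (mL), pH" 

moles acid = 0.24 × 25/1000 = 0.006 mol; V_base = moles/0.14 × 1000 = 42.9 mL. At equivalence only the conjugate base is present: [A⁻] = 0.006/0.068 = 8.8421e-02 M. Kb = Kw/Ka = 1.56e-11; [OH⁻] = √(Kb × [A⁻]) = 1.1736e-06; pOH = 5.93; pH = 14 - pOH = 8.07.

V = 42.9 mL, pH = 8.07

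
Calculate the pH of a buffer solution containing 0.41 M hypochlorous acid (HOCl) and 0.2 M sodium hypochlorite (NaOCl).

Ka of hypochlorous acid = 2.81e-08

pKa = -log(2.81e-08) = 7.55. pH = pKa + log([A⁻]/[HA]) = 7.55 + log(0.2/0.41)

pH = 7.24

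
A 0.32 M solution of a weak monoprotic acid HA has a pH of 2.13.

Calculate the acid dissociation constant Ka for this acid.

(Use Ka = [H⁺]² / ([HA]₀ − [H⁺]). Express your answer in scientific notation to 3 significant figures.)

[H⁺] = 10^(−pH) = 10^(−2.13) = 7.413e-03 M. For HA ⇌ H⁺ + A⁻, Ka = [H⁺][A⁻]/[HA] = [H⁺]² / ([HA]₀ − [H⁺]) = (7.413e-03)² / (0.32 − 7.413e-03) = 1.76e-04.

K_a = 1.76e-04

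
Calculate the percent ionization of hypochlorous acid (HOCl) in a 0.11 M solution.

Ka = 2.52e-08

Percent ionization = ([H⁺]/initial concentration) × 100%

Using Ka equilibrium: x² + Ka×x - Ka×C = 0. Solving: [H⁺] = 5.2637e-05. Percent = (5.2637e-05/0.11) × 100

Percent ionization = 0.0479%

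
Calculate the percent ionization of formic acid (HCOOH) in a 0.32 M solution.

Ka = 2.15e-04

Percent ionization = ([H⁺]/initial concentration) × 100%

Using Ka equilibrium: x² + Ka×x - Ka×C = 0. Solving: [H⁺] = 8.1878e-03. Percent = (8.1878e-03/0.32) × 100

Percent ionization = 2.56%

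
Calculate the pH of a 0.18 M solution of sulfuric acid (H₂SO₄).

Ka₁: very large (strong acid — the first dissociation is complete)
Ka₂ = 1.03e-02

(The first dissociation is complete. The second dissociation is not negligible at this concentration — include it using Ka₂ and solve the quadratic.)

First dissociation is complete: [H⁺]₀ = [HSO₄⁻]₀ = C = 0.18 M. Second dissociation HSO₄⁻ ⇌ H⁺ + SO₄²⁻: let x = [SO₄²⁻]. Ka₂ = (C + x)·x / (C − x) = 1.03e-02 → x² + (C + Ka₂)·x − Ka₂·C = 0 → x² + 0.19030·x − 1.854e-03 = 0. x = (−0.19030 + √(0.19030² + 4 × 1.854e-03)) / 2 = 9.2891e-03 M. [H⁺] = C + x = 0.18 + 9.2891e-03 = 1.8929e-01 M. pH = -log(1.8929e-01) = 0.72.

pH = 0.72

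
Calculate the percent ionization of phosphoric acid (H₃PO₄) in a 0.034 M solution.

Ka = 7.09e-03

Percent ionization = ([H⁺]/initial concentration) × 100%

Using Ka equilibrium: x² + Ka×x - Ka×C = 0. Solving: [H⁺] = 1.2381e-02. Percent = (1.2381e-02/0.034) × 100

Percent ionization = 36.4%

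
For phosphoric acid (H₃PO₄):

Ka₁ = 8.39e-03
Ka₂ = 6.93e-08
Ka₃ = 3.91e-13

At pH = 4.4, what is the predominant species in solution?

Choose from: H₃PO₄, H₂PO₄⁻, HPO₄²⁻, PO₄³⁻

pKa₁ = 2.08, pKa₂ = 7.16, pKa₃ = 12.41. For a polyprotic acid the predominant species crosses at each pKa: below pKa_n the protonated form dominates, above it the deprotonated form does. At pH = 4.4, the predominant species is H₂PO₄⁻.

H₂PO₄⁻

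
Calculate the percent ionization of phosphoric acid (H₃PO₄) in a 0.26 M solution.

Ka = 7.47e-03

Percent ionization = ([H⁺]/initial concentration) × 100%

Using Ka equilibrium: x² + Ka×x - Ka×C = 0. Solving: [H⁺] = 4.0493e-02. Percent = (4.0493e-02/0.26) × 100

Percent ionization = 15.6%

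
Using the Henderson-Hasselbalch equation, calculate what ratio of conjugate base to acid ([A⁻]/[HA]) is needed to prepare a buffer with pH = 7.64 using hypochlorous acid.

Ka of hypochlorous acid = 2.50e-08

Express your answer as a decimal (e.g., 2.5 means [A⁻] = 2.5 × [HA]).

pKa = -log(2.50e-08) = 7.6021. pH = pKa + log([A⁻]/[HA]), so log([A⁻]/[HA]) = pH − pKa = 7.64 − 7.6021 = 0.0379. [A⁻]/[HA] = 10^(0.0379) = 1.09

[A⁻]/[HA] = 1.09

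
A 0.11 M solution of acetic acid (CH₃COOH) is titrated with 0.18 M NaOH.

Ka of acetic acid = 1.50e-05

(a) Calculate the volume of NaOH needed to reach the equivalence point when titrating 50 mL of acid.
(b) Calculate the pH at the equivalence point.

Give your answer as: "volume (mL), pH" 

moles acid = 0.11 × 50/1000 = 0.0055 mol; V_base = moles/0.18 × 1000 = 30.6 mL. At equivalence only the conjugate base is present: [A⁻] = 0.0055/0.081 = 6.8276e-02 M. Kb = Kw/Ka = 6.67e-10; [OH⁻] = √(Kb × [A⁻]) = 6.7466e-06; pOH = 5.17; pH = 14 - pOH = 8.83.

V = 30.6 mL, pH = 8.83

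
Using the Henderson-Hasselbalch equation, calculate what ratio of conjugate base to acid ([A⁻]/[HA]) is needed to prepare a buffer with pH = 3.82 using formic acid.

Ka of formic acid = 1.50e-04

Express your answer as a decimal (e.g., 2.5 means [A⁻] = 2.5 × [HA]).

pKa = -log(1.50e-04) = 3.8239. pH = pKa + log([A⁻]/[HA]), so log([A⁻]/[HA]) = pH − pKa = 3.82 − 3.8239 = -0.0039. [A⁻]/[HA] = 10^(-0.0039) = 0.991

[A⁻]/[HA] = 0.991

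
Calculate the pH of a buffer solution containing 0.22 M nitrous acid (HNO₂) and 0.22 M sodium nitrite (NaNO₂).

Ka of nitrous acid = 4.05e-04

pKa = -log(4.05e-04) = 3.39. pH = pKa + log([A⁻]/[HA]) = 3.39 + log(0.22/0.22)

pH = 3.39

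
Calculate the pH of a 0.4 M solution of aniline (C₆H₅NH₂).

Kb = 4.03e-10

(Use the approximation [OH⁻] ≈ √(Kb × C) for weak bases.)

[OH⁻] = √(Kb × C) = √(4.03e-10 × 0.4) = 1.2696e-05. pOH = 4.90, pH = 14 - pOH

pH = 9.10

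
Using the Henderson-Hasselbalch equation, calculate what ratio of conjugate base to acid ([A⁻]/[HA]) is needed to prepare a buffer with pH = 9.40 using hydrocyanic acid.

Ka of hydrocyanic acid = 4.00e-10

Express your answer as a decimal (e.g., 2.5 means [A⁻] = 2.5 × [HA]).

pKa = -log(4.00e-10) = 9.3979. pH = pKa + log([A⁻]/[HA]), so log([A⁻]/[HA]) = pH − pKa = 9.40 − 9.3979 = 0.0021. [A⁻]/[HA] = 10^(0.0021) = 1.00

[A⁻]/[HA] = 1.00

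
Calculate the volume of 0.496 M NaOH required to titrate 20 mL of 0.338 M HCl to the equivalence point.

At equivalence: moles acid = moles base. moles HCl = 0.338 × 20/1000 = 0.00676 mol. V_base = moles / 0.496 × 1000 = 13.6 mL.

V_{base} = 13.6 mL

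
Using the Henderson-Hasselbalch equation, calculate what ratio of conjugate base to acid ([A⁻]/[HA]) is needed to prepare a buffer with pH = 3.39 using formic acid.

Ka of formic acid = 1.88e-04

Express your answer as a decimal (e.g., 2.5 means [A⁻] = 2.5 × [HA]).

pKa = -log(1.88e-04) = 3.7258. pH = pKa + log([A⁻]/[HA]), so log([A⁻]/[HA]) = pH − pKa = 3.39 − 3.7258 = -0.3358. [A⁻]/[HA] = 10^(-0.3358) = 0.461

[A⁻]/[HA] = 0.461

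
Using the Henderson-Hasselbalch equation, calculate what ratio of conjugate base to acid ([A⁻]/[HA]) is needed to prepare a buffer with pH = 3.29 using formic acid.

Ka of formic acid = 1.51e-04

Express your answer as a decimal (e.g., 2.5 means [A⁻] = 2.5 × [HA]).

pKa = -log(1.51e-04) = 3.8210. pH = pKa + log([A⁻]/[HA]), so log([A⁻]/[HA]) = pH − pKa = 3.29 − 3.8210 = -0.5310. [A⁻]/[HA] = 10^(-0.5310) = 0.294

[A⁻]/[HA] = 0.294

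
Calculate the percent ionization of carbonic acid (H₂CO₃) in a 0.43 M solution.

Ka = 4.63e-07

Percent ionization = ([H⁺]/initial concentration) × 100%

Using Ka equilibrium: x² + Ka×x - Ka×C = 0. Solving: [H⁺] = 4.4596e-04. Percent = (4.4596e-04/0.43) × 100

Percent ionization = 0.104%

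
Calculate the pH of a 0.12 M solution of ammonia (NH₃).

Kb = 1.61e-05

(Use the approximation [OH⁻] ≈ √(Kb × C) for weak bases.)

[OH⁻] = √(Kb × C) = √(1.61e-05 × 0.12) = 1.3900e-03. pOH = 2.86, pH = 14 - pOH

pH = 11.14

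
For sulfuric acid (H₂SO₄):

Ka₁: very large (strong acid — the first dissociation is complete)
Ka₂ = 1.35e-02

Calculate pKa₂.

pKa₂ = -log(Ka₂) = -log(1.35e-02) = 1.87.

pK_{a2} = 1.87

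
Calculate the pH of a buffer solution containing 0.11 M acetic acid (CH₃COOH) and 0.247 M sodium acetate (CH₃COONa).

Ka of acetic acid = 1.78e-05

pKa = -log(1.78e-05) = 4.75. pH = pKa + log([A⁻]/[HA]) = 4.75 + log(0.247/0.11)

pH = 5.10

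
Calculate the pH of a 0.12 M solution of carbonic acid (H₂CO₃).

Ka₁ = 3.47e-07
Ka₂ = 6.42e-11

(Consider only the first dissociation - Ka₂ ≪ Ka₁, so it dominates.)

First dissociation dominates. From Ka₁ = [H⁺][HA⁻]/[H₂A], x² + Ka₁·x − Ka₁·C = 0 with C = 0.12 M and Ka₁ = 3.47e-07. Solving: [H⁺] = (−Ka₁ + √(Ka₁² + 4·Ka₁·C)) / 2 = 2.0389e-04 M. pH = -log(2.0389e-04) = 3.69.

pH = 3.69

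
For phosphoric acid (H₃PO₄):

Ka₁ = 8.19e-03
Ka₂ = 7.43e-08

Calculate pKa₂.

pKa₂ = -log(Ka₂) = -log(7.43e-08) = 7.13.

pK_{a2} = 7.13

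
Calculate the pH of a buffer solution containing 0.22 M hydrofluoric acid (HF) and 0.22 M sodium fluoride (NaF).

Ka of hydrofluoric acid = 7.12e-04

pKa = -log(7.12e-04) = 3.15. pH = pKa + log([A⁻]/[HA]) = 3.15 + log(0.22/0.22)

pH = 3.15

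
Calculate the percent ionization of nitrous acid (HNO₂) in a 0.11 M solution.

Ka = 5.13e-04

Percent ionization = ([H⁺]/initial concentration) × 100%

Using Ka equilibrium: x² + Ka×x - Ka×C = 0. Solving: [H⁺] = 7.2599e-03. Percent = (7.2599e-03/0.11) × 100

Percent ionization = 6.6%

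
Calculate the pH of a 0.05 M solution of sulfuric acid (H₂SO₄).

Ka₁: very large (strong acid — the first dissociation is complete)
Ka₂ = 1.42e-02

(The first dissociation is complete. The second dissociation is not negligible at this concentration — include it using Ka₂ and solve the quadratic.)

First dissociation is complete: [H⁺]₀ = [HSO₄⁻]₀ = C = 0.05 M. Second dissociation HSO₄⁻ ⇌ H⁺ + SO₄²⁻: let x = [SO₄²⁻]. Ka₂ = (C + x)·x / (C − x) = 1.42e-02 → x² + (C + Ka₂)·x − Ka₂·C = 0 → x² + 0.06420·x − 7.100e-04 = 0. x = (−0.06420 + √(0.06420² + 4 × 7.100e-04)) / 2 = 9.6182e-03 M. [H⁺] = C + x = 0.05 + 9.6182e-03 = 5.9618e-02 M. pH = -log(5.9618e-02) = 1.22.

pH = 1.22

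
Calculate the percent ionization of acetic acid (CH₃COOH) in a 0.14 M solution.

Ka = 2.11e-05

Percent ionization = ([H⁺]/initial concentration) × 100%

Using Ka equilibrium: x² + Ka×x - Ka×C = 0. Solving: [H⁺] = 1.7082e-03. Percent = (1.7082e-03/0.14) × 100

Percent ionization = 1.22%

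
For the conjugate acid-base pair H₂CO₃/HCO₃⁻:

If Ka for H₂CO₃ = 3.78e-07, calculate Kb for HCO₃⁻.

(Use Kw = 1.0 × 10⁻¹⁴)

For a conjugate pair Ka × Kb = Kw, so Kb = Kw/Ka = 1.0 × 10⁻¹⁴ / 3.78e-07 = 2.65e-08.

K_b = 2.65e-08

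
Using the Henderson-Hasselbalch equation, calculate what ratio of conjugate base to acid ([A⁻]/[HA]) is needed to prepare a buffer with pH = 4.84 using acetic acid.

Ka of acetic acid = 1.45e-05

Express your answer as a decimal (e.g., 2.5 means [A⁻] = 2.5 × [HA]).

pKa = -log(1.45e-05) = 4.8386. pH = pKa + log([A⁻]/[HA]), so log([A⁻]/[HA]) = pH − pKa = 4.84 − 4.8386 = 0.0014. [A⁻]/[HA] = 10^(0.0014) = 1.00

[A⁻]/[HA] = 1.00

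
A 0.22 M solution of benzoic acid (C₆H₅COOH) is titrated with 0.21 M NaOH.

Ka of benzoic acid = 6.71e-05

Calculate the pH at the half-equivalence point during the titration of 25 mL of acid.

At half-equivalence [HA] = [A⁻], so Henderson-Hasselbalch gives pH = pKa = -log(6.71e-05) = 4.17.

pH = pKa = 4.17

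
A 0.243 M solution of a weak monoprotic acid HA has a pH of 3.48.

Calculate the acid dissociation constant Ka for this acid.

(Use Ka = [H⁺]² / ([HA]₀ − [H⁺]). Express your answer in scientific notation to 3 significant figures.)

[H⁺] = 10^(−pH) = 10^(−3.48) = 3.311e-04 M. For HA ⇌ H⁺ + A⁻, Ka = [H⁺][A⁻]/[HA] = [H⁺]² / ([HA]₀ − [H⁺]) = (3.311e-04)² / (0.243 − 3.311e-04) = 4.52e-07.

K_a = 4.52e-07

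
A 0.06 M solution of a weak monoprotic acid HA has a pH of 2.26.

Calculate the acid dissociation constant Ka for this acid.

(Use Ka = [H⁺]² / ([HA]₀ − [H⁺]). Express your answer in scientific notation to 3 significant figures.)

[H⁺] = 10^(−pH) = 10^(−2.26) = 5.495e-03 M. For HA ⇌ H⁺ + A⁻, Ka = [H⁺][A⁻]/[HA] = [H⁺]² / ([HA]₀ − [H⁺]) = (5.495e-03)² / (0.06 − 5.495e-03) = 5.54e-04.

K_a = 5.54e-04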